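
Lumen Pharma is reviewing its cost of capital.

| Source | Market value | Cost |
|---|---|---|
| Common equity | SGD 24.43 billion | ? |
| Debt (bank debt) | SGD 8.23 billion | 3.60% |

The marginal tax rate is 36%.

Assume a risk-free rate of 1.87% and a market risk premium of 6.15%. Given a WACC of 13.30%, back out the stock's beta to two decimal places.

Total capital V = 24.43 + 8.23 = 32.66.
Equity weight = 24.43/32.66 = 0.7480.
Bank debt weight = 8.23/32.66 = 0.2520.
Debt contribution = 0.2520 × 3.6% × (1 − 36%) = 0.5806%.
Required equity contribution = 13.3% − 0.5806% = 12.7194%  ⇒  Re = 17.0043%.
CAPM: 17.0043% = 1.87% + β × 6.15%  ⇒  β = 2.4609.

2.46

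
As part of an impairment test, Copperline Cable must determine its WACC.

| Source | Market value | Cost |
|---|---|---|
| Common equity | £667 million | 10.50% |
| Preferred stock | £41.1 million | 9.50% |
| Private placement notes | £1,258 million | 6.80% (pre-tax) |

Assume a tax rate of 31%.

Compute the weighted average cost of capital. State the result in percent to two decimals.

6.76%

Total capital V = 667 + 41.1 + 1258 = 1966.1.
Equity: weight = 667/1966.1 = 0.3393; cost = 10.5%.
Preferred: weight = 41.1/1966.1 = 0.0209; cost = 9.5%.
Private placement notes: weight = 1258/1966.1 = 0.6398; after-tax cost = 6.8% × (1 − 31%) = 4.6920%.
WACC = 0.3393 × 10.5000% + 0.0209 × 9.5000% + 0.6398 × 4.6920% = 6.7629%.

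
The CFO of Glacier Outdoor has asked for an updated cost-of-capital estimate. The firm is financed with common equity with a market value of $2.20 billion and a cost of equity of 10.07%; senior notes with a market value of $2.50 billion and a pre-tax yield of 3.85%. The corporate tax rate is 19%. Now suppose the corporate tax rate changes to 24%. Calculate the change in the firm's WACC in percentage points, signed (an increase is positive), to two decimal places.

Current WACC:
Total capital V = 2.2 + 2.5 = 4.7.
Equity: weight = 2.2/4.7 = 0.4681; cost = 10.07%.
Senior notes: weight = 2.5/4.7 = 0.5319; after-tax cost = 3.85% × (1 − 19%) = 3.1185%.
WACC = 0.4681 × 10.0700% + 0.5319 × 3.1185% = 6.3724%.
After the change:
Total capital V = 2.2 + 2.5 = 4.7.
Equity: weight = 2.2/4.7 = 0.4681; cost = 10.07%.
Senior notes: weight = 2.5/4.7 = 0.5319; after-tax cost = 3.85% × (1 − 24%) = 2.9260%.
WACC = 0.4681 × 10.0700% + 0.5319 × 2.9260% = 6.2700%.
Change in WACC = 6.2700% − 6.3724% = -0.1024 pp.

-0.10 pp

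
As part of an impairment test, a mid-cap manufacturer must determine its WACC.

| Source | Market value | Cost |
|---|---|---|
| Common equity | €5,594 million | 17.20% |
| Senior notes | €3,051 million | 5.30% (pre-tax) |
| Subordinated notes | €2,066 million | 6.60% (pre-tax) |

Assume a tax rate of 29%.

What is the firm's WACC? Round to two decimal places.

Total capital V = 5594 + 3051 + 2066 = 10711.
Equity: weight = 5594/10711 = 0.5223; cost = 17.2%.
Senior notes: weight = 3051/10711 = 0.2848; after-tax cost = 5.3% × (1 − 29%) = 3.7630%.
Subordinated notes: weight = 2066/10711 = 0.1929; after-tax cost = 6.6% × (1 − 29%) = 4.6860%.
WACC = 0.5223 × 17.2000% + 0.2848 × 3.7630% + 0.1929 × 4.6860% = 10.9587%.

10.96%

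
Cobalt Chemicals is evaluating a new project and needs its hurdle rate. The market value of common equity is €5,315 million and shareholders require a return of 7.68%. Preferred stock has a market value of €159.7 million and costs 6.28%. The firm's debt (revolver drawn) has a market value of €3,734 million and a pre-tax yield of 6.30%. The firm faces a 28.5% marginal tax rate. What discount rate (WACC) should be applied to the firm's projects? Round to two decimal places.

Total capital V = 5315 + 159.7 + 3734 = 9208.7.
Equity: weight = 5315/9208.7 = 0.5772; cost = 7.68%.
Preferred: weight = 159.7/9208.7 = 0.0173; cost = 6.28%.
Revolver drawn: weight = 3734/9208.7 = 0.4055; after-tax cost = 6.3% × (1 − 28.5%) = 4.5045%.
WACC = 0.5772 × 7.6800% + 0.0173 × 6.2800% + 0.4055 × 4.5045% = 6.3681%.

6.37%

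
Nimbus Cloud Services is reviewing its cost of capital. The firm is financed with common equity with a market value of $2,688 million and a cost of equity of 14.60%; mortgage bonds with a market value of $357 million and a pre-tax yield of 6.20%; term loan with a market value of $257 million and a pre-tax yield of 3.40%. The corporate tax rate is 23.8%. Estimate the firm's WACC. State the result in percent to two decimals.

12.60%

Total capital V = 2688 + 357 + 257 = 3302.
Equity: weight = 2688/3302 = 0.8141; cost = 14.6%.
Mortgage bonds: weight = 357/3302 = 0.1081; after-tax cost = 6.2% × (1 − 23.8%) = 4.7244%.
Term loan: weight = 257/3302 = 0.0778; after-tax cost = 3.4% × (1 − 23.8%) = 2.5908%.
WACC = 0.8141 × 14.6000% + 0.1081 × 4.7244% + 0.0778 × 2.5908% = 12.5976%.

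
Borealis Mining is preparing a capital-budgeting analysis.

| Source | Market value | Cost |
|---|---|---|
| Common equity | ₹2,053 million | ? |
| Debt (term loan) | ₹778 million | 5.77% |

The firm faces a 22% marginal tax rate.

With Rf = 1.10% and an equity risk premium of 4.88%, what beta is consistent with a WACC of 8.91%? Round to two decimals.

1.94

Total capital V = 2053 + 778 = 2831.
Equity weight = 2053/2831 = 0.7252.
Term loan weight = 778/2831 = 0.2748.
Debt contribution = 0.2748 × 5.77% × (1 − 22%) = 1.2368%.
Required equity contribution = 8.91% − 1.2368% = 7.6732%  ⇒  Re = 10.5810%.
CAPM: 10.5810% = 1.1% + β × 4.88%  ⇒  β = 1.9428.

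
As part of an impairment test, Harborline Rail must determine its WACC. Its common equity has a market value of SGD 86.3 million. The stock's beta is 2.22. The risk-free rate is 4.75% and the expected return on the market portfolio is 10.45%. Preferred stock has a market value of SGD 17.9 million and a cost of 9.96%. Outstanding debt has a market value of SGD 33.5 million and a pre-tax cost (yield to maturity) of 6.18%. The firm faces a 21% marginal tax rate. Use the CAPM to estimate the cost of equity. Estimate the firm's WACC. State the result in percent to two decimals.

13.39%

Market risk premium = 10.45% − 4.75% = 5.7%.
Cost of equity via CAPM: Re = 4.75% + 2.22 × 5.7% = 17.4040%.
Total capital V = 86.3 + 17.9 + 33.5 = 137.7.
Equity: weight = 86.3/137.7 = 0.6267; cost = 17.404%.
Preferred: weight = 17.9/137.7 = 0.1300; cost = 9.96%.
Debt: weight = 33.5/137.7 = 0.2433; after-tax cost = 6.18% × (1 − 21%) = 4.8822%.
WACC = 0.6267 × 17.4040% + 0.1300 × 9.9600% + 0.2433 × 4.8822% = 13.3900%.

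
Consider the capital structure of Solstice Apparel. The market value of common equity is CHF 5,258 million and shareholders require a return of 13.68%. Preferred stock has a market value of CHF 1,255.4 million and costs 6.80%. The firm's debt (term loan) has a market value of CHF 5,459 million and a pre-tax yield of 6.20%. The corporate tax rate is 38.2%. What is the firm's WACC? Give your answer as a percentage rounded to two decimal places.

8.47%

Total capital V = 5258 + 1255.4 + 5459 = 11972.4.
Equity: weight = 5258/11972.4 = 0.4392; cost = 13.68%.
Preferred: weight = 1255.4/11972.4 = 0.1049; cost = 6.8%.
Term loan: weight = 5459/11972.4 = 0.4560; after-tax cost = 6.2% × (1 − 38.2%) = 3.8316%.
WACC = 0.4392 × 13.6800% + 0.1049 × 6.8000% + 0.4560 × 3.8316% = 8.4680%.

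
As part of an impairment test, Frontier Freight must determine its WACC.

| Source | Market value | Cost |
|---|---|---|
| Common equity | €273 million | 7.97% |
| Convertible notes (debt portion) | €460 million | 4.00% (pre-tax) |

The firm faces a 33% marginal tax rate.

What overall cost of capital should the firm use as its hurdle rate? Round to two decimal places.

4.65%

Total capital V = 273 + 460 = 733.
Equity: weight = 273/733 = 0.3724; cost = 7.97%.
Convertible notes (debt portion): weight = 460/733 = 0.6276; after-tax cost = 4% × (1 − 33%) = 2.6800%.
WACC = 0.3724 × 7.9700% + 0.6276 × 2.6800% = 4.6502%.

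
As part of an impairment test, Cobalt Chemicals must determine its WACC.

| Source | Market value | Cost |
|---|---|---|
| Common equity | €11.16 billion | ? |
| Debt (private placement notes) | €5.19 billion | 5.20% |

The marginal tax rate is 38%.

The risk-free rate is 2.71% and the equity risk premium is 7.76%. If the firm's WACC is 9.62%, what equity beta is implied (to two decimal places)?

Total capital V = 11.16 + 5.19 = 16.35.
Equity weight = 11.16/16.35 = 0.6826.
Private placement notes weight = 5.19/16.35 = 0.3174.
Debt contribution = 0.3174 × 5.2% × (1 − 38%) = 1.0234%.
Required equity contribution = 9.62% − 1.0234% = 8.5966%  ⇒  Re = 12.5945%.
CAPM: 12.5945% = 2.71% + β × 7.76%  ⇒  β = 1.2738.

1.27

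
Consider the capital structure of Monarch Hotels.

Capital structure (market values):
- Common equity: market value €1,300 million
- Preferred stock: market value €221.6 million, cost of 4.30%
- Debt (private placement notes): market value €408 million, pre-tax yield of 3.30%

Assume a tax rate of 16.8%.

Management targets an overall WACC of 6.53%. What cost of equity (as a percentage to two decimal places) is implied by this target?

8.10%

Total capital V = 1300 + 221.6 + 408 = 1929.6.
Equity weight = 1300/1929.6 = 0.6737.
Preferred weight = 221.6/1929.6 = 0.1148.
Private placement notes weight = 408/1929.6 = 0.2114.
Debt contribution = 0.2114 × 3.3% × (1 − 16.8%) = 0.5805%.
Preferred contribution = 0.1148 × 4.3% = 0.4938%.
Required equity contribution = 6.53% − 1.0744% = 5.4556%.
Re = 5.4556% / 0.6737 = 8.0978%.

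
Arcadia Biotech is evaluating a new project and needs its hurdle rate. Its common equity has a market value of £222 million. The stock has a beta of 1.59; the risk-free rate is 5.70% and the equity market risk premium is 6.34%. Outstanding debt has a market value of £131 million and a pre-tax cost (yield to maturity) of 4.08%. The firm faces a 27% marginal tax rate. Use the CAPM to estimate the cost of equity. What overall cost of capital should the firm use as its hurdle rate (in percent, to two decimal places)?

11.03%

Cost of equity via CAPM: Re = 5.7% + 1.59 × 6.34% = 15.7806%.
Total capital V = 222 + 131 = 353.
Equity: weight = 222/353 = 0.6289; cost = 15.7806%.
Debt: weight = 131/353 = 0.3711; after-tax cost = 4.08% × (1 − 27%) = 2.9784%.
WACC = 0.6289 × 15.7806% + 0.3711 × 2.9784% = 11.0296%.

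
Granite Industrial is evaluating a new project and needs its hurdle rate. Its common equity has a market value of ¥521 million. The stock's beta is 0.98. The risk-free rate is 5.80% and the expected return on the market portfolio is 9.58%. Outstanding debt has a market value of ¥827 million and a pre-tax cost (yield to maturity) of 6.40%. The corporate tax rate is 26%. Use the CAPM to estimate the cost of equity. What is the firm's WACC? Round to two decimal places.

Market risk premium = 9.58% − 5.8% = 3.78%.
Cost of equity via CAPM: Re = 5.8% + 0.98 × 3.78% = 9.5044%.
Total capital V = 521 + 827 = 1348.
Equity: weight = 521/1348 = 0.3865; cost = 9.5044%.
Debt: weight = 827/1348 = 0.6135; after-tax cost = 6.4% × (1 − 26%) = 4.7360%.
WACC = 0.3865 × 9.5044% + 0.6135 × 4.7360% = 6.5790%.

6.58%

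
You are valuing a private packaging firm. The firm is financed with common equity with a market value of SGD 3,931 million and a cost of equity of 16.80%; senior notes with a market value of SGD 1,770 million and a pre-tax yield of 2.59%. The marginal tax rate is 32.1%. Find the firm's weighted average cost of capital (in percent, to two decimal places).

12.13%

Total capital V = 3931 + 1770 = 5701.
Equity: weight = 3931/5701 = 0.6895; cost = 16.8%.
Senior notes: weight = 1770/5701 = 0.3105; after-tax cost = 2.59% × (1 − 32.1%) = 1.7586%.
WACC = 0.6895 × 16.8000% + 0.3105 × 1.7586% = 12.1301%.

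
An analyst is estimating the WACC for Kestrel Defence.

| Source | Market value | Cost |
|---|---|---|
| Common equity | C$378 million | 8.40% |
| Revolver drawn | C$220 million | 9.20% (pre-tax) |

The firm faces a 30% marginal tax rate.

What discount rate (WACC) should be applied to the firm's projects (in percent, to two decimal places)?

7.68%

Total capital V = 378 + 220 = 598.
Equity: weight = 378/598 = 0.6321; cost = 8.4%.
Revolver drawn: weight = 220/598 = 0.3679; after-tax cost = 9.2% × (1 − 30%) = 6.4400%.
WACC = 0.6321 × 8.4000% + 0.3679 × 6.4400% = 7.6789%.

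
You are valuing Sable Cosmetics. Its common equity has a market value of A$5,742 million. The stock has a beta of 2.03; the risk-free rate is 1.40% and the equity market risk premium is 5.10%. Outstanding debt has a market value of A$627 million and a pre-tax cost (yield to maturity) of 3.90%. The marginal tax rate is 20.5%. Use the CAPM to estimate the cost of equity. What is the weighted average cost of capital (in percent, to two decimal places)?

10.90%

Cost of equity via CAPM: Re = 1.4% + 2.03 × 5.1% = 11.7530%.
Total capital V = 5742 + 627 = 6369.
Equity: weight = 5742/6369 = 0.9016; cost = 11.753%.
Debt: weight = 627/6369 = 0.0984; after-tax cost = 3.9% × (1 − 20.5%) = 3.1005%.
WACC = 0.9016 × 11.7530% + 0.0984 × 3.1005% = 10.9012%.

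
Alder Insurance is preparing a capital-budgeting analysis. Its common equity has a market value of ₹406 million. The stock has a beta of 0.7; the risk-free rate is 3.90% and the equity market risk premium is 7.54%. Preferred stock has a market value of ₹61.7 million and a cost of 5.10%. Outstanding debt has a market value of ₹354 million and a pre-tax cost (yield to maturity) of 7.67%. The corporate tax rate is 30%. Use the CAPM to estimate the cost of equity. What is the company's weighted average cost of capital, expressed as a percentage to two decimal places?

7.23%

Cost of equity via CAPM: Re = 3.9% + 0.7 × 7.54% = 9.1780%.
Total capital V = 406 + 61.7 + 354 = 821.7.
Equity: weight = 406/821.7 = 0.4941; cost = 9.178%.
Preferred: weight = 61.7/821.7 = 0.0751; cost = 5.1%.
Debt: weight = 354/821.7 = 0.4308; after-tax cost = 7.67% × (1 − 30%) = 5.3690%.
WACC = 0.4941 × 9.1780% + 0.0751 × 5.1000% + 0.4308 × 5.3690% = 7.2308%.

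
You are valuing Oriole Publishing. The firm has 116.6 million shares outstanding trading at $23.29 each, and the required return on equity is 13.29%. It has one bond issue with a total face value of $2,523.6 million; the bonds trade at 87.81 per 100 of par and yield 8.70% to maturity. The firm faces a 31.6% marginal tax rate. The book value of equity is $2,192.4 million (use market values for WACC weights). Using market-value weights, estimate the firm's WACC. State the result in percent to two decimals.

9.99%

Market value of equity E = 23.29 × 116.6m = 2715.614m. Market value of debt D = 2523.6m × 87.81/100 = 2215.97316m.
Total capital V = 2715.614 + 2215.97316 = 4931.58716.
Equity: weight = 2715.614/4931.58716 = 0.5507; cost = 13.29%.
Bonds outstanding: weight = 2215.97316/4931.58716 = 0.4493; after-tax cost = 8.7% × (1 − 31.6%) = 5.9508%.
WACC = 0.5507 × 13.2900% + 0.4493 × 5.9508% = 9.9922%.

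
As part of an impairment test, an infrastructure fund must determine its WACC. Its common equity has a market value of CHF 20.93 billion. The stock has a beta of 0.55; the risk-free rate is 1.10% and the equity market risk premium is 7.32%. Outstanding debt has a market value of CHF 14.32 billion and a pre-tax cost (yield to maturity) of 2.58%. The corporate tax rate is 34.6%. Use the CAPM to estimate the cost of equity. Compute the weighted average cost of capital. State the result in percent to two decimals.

3.73%

Cost of equity via CAPM: Re = 1.1% + 0.55 × 7.32% = 5.1260%.
Total capital V = 20.93 + 14.32 = 35.25.
Equity: weight = 20.93/35.25 = 0.5938; cost = 5.126%.
Debt: weight = 14.32/35.25 = 0.4062; after-tax cost = 2.58% × (1 − 34.6%) = 1.6873%.
WACC = 0.5938 × 5.1260% + 0.4062 × 1.6873% = 3.7291%.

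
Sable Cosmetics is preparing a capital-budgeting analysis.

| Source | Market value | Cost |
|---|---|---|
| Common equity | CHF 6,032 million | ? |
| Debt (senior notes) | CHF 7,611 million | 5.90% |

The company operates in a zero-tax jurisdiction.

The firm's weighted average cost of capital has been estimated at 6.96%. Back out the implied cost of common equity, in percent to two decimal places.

Total capital V = 6032 + 7611 = 13643.
Equity weight = 6032/13643 = 0.4421.
Senior notes weight = 7611/13643 = 0.5579.
Debt contribution = 0.5579 × 5.9% × (1 − 0%) = 3.2914%.
Required equity contribution = 6.96% − 3.2914% = 3.6686%.
Re = 3.6686% / 0.4421 = 8.2975%.

8.30%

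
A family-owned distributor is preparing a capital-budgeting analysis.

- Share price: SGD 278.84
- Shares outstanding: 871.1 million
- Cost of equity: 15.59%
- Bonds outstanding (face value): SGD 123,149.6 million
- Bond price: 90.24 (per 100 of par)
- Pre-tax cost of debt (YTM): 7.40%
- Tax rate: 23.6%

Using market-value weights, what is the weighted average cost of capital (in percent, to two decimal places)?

Market value of equity E = 278.84 × 871.1m = 242897.524m. Market value of debt D = 123149.6m × 90.24/100 = 111130.19904m.
Total capital V = 242897.524 + 111130.19904 = 354027.72304.
Equity: weight = 242897.524/354027.72304 = 0.6861; cost = 15.59%.
Bonds outstanding: weight = 111130.19904/354027.72304 = 0.3139; after-tax cost = 7.4% × (1 − 23.6%) = 5.6536%.
WACC = 0.6861 × 15.5900% + 0.3139 × 5.6536% = 12.4709%.

12.47%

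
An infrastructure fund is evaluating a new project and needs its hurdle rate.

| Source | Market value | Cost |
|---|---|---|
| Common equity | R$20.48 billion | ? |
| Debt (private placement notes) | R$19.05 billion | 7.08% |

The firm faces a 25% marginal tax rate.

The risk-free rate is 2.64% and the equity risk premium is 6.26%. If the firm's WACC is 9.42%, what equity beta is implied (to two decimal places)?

Total capital V = 20.48 + 19.05 = 39.53.
Equity weight = 20.48/39.53 = 0.5181.
Private placement notes weight = 19.05/39.53 = 0.4819.
Debt contribution = 0.4819 × 7.08% × (1 − 25%) = 2.5590%.
Required equity contribution = 9.42% − 2.5590% = 6.8610%  ⇒  Re = 13.2430%.
CAPM: 13.2430% = 2.64% + β × 6.26%  ⇒  β = 1.6938.

1.69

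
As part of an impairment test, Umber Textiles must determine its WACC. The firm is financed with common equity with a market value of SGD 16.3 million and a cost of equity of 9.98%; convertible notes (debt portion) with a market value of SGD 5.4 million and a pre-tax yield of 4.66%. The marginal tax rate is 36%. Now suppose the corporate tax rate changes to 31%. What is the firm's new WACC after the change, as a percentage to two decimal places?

After the change:
Total capital V = 16.3 + 5.4 = 21.7.
Equity: weight = 16.3/21.7 = 0.7512; cost = 9.98%.
Convertible notes (debt portion): weight = 5.4/21.7 = 0.2488; after-tax cost = 4.66% × (1 − 31%) = 3.2154%.
WACC = 0.7512 × 9.9800% + 0.2488 × 3.2154% = 8.2966%.

8.30%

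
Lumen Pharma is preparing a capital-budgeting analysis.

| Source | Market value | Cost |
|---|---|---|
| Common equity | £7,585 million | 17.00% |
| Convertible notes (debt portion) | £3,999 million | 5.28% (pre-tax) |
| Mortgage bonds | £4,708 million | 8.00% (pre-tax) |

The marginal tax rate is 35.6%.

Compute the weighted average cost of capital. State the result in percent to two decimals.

Total capital V = 7585 + 3999 + 4708 = 16292.
Equity: weight = 7585/16292 = 0.4656; cost = 17%.
Convertible notes (debt portion): weight = 3999/16292 = 0.2455; after-tax cost = 5.28% × (1 − 35.6%) = 3.4003%.
Mortgage bonds: weight = 4708/16292 = 0.2890; after-tax cost = 8% × (1 − 35.6%) = 5.1520%.
WACC = 0.4656 × 17.0000% + 0.2455 × 3.4003% + 0.2890 × 5.1520% = 10.2381%.

10.24%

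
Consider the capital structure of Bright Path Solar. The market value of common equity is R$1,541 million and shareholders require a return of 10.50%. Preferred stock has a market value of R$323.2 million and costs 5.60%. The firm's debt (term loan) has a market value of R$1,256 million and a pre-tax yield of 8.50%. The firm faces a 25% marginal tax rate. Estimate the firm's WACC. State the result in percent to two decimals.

Total capital V = 1541 + 323.2 + 1256 = 3120.2.
Equity: weight = 1541/3120.2 = 0.4939; cost = 10.5%.
Preferred: weight = 323.2/3120.2 = 0.1036; cost = 5.6%.
Term loan: weight = 1256/3120.2 = 0.4025; after-tax cost = 8.5% × (1 − 25%) = 6.3750%.
WACC = 0.4939 × 10.5000% + 0.1036 × 5.6000% + 0.4025 × 6.3750% = 8.3320%.

8.33%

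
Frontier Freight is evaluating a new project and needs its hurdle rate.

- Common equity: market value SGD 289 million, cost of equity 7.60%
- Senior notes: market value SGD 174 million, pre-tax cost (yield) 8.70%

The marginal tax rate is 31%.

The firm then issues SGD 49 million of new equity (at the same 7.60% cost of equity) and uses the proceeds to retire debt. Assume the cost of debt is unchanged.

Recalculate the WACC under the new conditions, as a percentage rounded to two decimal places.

7.17%

After the change:
Total capital V = 338 + 125 = 463.
Equity: weight = 338/463 = 0.7300; cost = 7.6%.
Senior notes: weight = 125/463 = 0.2700; after-tax cost = 8.7% × (1 − 31%) = 6.0030%.
WACC = 0.7300 × 7.6000% + 0.2700 × 6.0030% = 7.1688%.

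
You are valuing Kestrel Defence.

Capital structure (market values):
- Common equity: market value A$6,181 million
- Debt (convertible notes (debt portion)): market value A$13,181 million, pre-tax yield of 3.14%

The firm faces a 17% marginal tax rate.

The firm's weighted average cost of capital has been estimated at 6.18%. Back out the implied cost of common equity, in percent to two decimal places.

13.80%

Total capital V = 6181 + 13181 = 19362.
Equity weight = 6181/19362 = 0.3192.
Convertible notes (debt portion) weight = 13181/19362 = 0.6808.
Debt contribution = 0.6808 × 3.14% × (1 − 17%) = 1.7742%.
Required equity contribution = 6.18% − 1.7742% = 4.4058%.
Re = 4.4058% / 0.3192 = 13.8011%.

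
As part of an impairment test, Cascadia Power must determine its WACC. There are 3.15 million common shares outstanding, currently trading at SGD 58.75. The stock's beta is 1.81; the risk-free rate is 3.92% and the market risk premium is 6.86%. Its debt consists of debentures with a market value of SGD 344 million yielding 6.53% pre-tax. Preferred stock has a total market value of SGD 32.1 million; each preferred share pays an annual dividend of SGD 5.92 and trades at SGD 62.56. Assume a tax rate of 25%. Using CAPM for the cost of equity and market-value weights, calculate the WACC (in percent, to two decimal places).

8.93%

Cost of equity via CAPM: Re = 3.92% + 1.81 × 6.86% = 16.3366%.
Cost of preferred: Rp = 5.92 / 62.56 = 9.4629%.
Market value of equity E = 58.75 × 3.15m = 185.0625m.
Total capital V = 185.0625 + 32.1 + 344 = 561.1625.
Equity: weight = 185.0625/561.1625 = 0.3298; cost = 16.3366%.
Preferred: weight = 32.1/561.1625 = 0.0572; cost = 9.4629%.
Debentures: weight = 344/561.1625 = 0.6130; after-tax cost = 6.53% × (1 − 25%) = 4.8975%.
WACC = 0.3298 × 16.3366% + 0.0572 × 9.4629% + 0.6130 × 4.8975% = 8.9311%.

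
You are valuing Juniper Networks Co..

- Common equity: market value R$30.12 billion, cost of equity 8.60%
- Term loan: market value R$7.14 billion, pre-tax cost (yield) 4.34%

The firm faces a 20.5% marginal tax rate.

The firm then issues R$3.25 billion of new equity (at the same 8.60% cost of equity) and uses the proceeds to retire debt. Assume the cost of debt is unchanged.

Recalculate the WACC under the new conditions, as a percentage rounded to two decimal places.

After the change:
Total capital V = 33.37 + 3.89 = 37.26.
Equity: weight = 33.37/37.26 = 0.8956; cost = 8.6%.
Term loan: weight = 3.89/37.26 = 0.1044; after-tax cost = 4.34% × (1 − 20.5%) = 3.4503%.
WACC = 0.8956 × 8.6000% + 0.1044 × 3.4503% = 8.0624%.

8.06%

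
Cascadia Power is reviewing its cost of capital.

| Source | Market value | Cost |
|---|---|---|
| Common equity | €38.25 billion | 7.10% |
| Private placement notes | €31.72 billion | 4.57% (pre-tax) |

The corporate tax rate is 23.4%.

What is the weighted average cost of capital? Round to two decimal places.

5.47%

Total capital V = 38.25 + 31.72 = 69.97.
Equity: weight = 38.25/69.97 = 0.5467; cost = 7.1%.
Private placement notes: weight = 31.72/69.97 = 0.4533; after-tax cost = 4.57% × (1 − 23.4%) = 3.5006%.
WACC = 0.5467 × 7.1000% + 0.4533 × 3.5006% = 5.4683%.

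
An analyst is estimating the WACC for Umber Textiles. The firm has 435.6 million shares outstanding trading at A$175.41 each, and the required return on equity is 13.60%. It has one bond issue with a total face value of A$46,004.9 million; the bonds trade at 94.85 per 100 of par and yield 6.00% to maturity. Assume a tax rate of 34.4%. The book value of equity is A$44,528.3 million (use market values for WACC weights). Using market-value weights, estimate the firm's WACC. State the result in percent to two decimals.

10.09%

Market value of equity E = 175.41 × 435.6m = 76408.596m. Market value of debt D = 46004.9m × 94.85/100 = 43635.64765m.
Total capital V = 76408.596 + 43635.64765 = 120044.24365.
Equity: weight = 76408.596/120044.24365 = 0.6365; cost = 13.6%.
Bonds outstanding: weight = 43635.64765/120044.24365 = 0.3635; after-tax cost = 6% × (1 − 34.4%) = 3.9360%.
WACC = 0.6365 × 13.6000% + 0.3635 × 3.9360% = 10.0872%.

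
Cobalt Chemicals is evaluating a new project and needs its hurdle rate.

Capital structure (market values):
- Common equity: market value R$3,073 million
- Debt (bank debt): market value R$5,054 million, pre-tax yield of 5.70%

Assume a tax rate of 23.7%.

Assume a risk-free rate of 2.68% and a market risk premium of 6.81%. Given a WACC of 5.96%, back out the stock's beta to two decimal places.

Total capital V = 3073 + 5054 = 8127.
Equity weight = 3073/8127 = 0.3781.
Bank debt weight = 5054/8127 = 0.6219.
Debt contribution = 0.6219 × 5.7% × (1 − 23.7%) = 2.7046%.
Required equity contribution = 5.96% − 2.7046% = 3.2554%  ⇒  Re = 8.6094%.
CAPM: 8.6094% = 2.68% + β × 6.81%  ⇒  β = 0.8707.

0.87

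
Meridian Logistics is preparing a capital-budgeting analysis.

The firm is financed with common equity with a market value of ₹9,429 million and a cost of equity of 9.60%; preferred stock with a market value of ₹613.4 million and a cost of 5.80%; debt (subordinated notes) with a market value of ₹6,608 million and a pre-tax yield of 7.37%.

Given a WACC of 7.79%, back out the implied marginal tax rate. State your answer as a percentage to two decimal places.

Total capital V = 9429 + 613.4 + 6608 = 16650.4.
Equity weight = 9429/16650.4 = 0.5663.
Preferred weight = 613.4/16650.4 = 0.0368.
Subordinated notes weight = 6608/16650.4 = 0.3969.
Equity contribution = 0.5663 × 9.6% = 5.4364%.
Preferred contribution = 0.0368 × 5.8% = 0.2137%.
Debt contribution must be 7.79% − 5.6501% = 2.1399%.
0.3969 × 7.37% × (1 − T) = 2.1399%  ⇒  (1 − T) = 0.7316.
T = 26.8382%.

26.84%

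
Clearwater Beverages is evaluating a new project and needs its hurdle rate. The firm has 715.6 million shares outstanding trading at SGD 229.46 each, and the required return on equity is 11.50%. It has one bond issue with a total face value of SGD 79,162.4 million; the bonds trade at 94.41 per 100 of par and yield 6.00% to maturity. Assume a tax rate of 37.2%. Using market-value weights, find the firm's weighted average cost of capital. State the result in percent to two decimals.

9.08%

Market value of equity E = 229.46 × 715.6m = 164201.576m. Market value of debt D = 79162.4m × 94.41/100 = 74737.22184m.
Total capital V = 164201.576 + 74737.22184 = 238938.79784.
Equity: weight = 164201.576/238938.79784 = 0.6872; cost = 11.5%.
Bonds outstanding: weight = 74737.22184/238938.79784 = 0.3128; after-tax cost = 6% × (1 − 37.2%) = 3.7680%.
WACC = 0.6872 × 11.5000% + 0.3128 × 3.7680% = 9.0815%.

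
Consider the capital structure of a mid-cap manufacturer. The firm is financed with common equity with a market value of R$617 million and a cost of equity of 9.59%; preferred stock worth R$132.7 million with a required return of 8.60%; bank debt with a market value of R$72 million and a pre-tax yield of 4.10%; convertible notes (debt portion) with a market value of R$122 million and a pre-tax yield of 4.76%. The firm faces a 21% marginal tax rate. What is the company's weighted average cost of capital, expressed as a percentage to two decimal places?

Total capital V = 617 + 132.7 + 72 + 122 = 943.7.
Equity: weight = 617/943.7 = 0.6538; cost = 9.59%.
Preferred: weight = 132.7/943.7 = 0.1406; cost = 8.6%.
Bank debt: weight = 72/943.7 = 0.0763; after-tax cost = 4.1% × (1 − 21%) = 3.2390%.
Convertible notes (debt portion): weight = 122/943.7 = 0.1293; after-tax cost = 4.76% × (1 − 21%) = 3.7604%.
WACC = 0.6538 × 9.5900% + 0.1406 × 8.6000% + 0.0763 × 3.2390% + 0.1293 × 3.7604% = 8.2126%.

8.21%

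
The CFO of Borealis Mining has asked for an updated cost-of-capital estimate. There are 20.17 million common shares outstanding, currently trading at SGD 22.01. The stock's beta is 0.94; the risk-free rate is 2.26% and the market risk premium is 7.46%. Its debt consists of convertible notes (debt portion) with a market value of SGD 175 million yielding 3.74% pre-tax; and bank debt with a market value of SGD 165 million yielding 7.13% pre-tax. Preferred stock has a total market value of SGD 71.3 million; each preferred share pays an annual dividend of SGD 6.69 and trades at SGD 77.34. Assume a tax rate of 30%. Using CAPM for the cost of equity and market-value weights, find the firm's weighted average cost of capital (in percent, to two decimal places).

Cost of equity via CAPM: Re = 2.26% + 0.94 × 7.46% = 9.2724%.
Cost of preferred: Rp = 6.69 / 77.34 = 8.6501%.
Market value of equity E = 22.01 × 20.17m = 443.9417m.
Total capital V = 443.9417 + 71.3 + 175 + 165 = 855.2417.
Equity: weight = 443.9417/855.2417 = 0.5191; cost = 9.2724%.
Preferred: weight = 71.3/855.2417 = 0.0834; cost = 8.6501%.
Convertible notes (debt portion): weight = 175/855.2417 = 0.2046; after-tax cost = 3.74% × (1 − 30%) = 2.6180%.
Bank debt: weight = 165/855.2417 = 0.1929; after-tax cost = 7.13% × (1 − 30%) = 4.9910%.
WACC = 0.5191 × 9.2724% + 0.0834 × 8.6501% + 0.2046 × 2.6180% + 0.1929 × 4.9910% = 7.0329%.

7.03%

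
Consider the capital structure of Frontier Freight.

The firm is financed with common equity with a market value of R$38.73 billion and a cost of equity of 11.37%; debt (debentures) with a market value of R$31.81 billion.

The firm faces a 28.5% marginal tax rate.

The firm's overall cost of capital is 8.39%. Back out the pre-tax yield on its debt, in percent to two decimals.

6.66%

Total capital V = 38.73 + 31.81 = 70.54.
Equity weight = 38.73/70.54 = 0.5491.
Debentures weight = 31.81/70.54 = 0.4509.
Equity contribution = 0.5491 × 11.37% = 6.2427%.
Remaining for debt = 8.39% − 6.2427% = 2.1473%.
Rd × (1 − 28.5%) × 0.4509 = 2.1473%  ⇒  Rd = 6.6598%.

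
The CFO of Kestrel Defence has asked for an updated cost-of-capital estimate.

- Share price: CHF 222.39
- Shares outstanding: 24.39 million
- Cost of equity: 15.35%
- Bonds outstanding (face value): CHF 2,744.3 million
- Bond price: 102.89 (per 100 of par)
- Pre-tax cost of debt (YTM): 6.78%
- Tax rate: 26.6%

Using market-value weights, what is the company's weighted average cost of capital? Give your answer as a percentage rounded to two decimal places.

Market value of equity E = 222.39 × 24.39m = 5424.0921m. Market value of debt D = 2744.3m × 102.89/100 = 2823.61027m.
Total capital V = 5424.0921 + 2823.61027 = 8247.70237.
Equity: weight = 5424.0921/8247.70237 = 0.6576; cost = 15.35%.
Bonds outstanding: weight = 2823.61027/8247.70237 = 0.3424; after-tax cost = 6.78% × (1 − 26.6%) = 4.9765%.
WACC = 0.6576 × 15.3500% + 0.3424 × 4.9765% = 11.7986%.

11.80%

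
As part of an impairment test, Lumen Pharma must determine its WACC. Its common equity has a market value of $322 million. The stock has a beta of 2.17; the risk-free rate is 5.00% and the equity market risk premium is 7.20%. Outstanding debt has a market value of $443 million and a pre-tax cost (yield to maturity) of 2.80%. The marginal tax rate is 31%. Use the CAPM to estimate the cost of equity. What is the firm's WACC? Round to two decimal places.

Cost of equity via CAPM: Re = 5.0% + 2.17 × 7.2% = 20.6240%.
Total capital V = 322 + 443 = 765.
Equity: weight = 322/765 = 0.4209; cost = 20.624%.
Debt: weight = 443/765 = 0.5791; after-tax cost = 2.8% × (1 − 31%) = 1.9320%.
WACC = 0.4209 × 20.6240% + 0.5791 × 1.9320% = 9.7997%.

9.80%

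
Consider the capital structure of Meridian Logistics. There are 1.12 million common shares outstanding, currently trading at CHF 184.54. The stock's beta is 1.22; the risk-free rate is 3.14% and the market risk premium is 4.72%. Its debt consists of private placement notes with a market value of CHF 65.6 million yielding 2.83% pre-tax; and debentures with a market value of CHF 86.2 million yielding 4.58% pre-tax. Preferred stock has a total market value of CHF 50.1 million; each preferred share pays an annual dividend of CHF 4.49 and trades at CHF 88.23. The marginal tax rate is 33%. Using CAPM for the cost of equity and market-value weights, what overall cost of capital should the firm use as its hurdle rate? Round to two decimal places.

6.08%

Cost of equity via CAPM: Re = 3.14% + 1.22 × 4.72% = 8.8984%.
Cost of preferred: Rp = 4.49 / 88.23 = 5.0890%.
Market value of equity E = 184.54 × 1.12m = 206.6848m.
Total capital V = 206.6848 + 50.1 + 65.6 + 86.2 = 408.5848.
Equity: weight = 206.6848/408.5848 = 0.5059; cost = 8.8984%.
Preferred: weight = 50.1/408.5848 = 0.1226; cost = 5.089%.
Private placement notes: weight = 65.6/408.5848 = 0.1606; after-tax cost = 2.83% × (1 − 33%) = 1.8961%.
Debentures: weight = 86.2/408.5848 = 0.2110; after-tax cost = 4.58% × (1 − 33%) = 3.0686%.
WACC = 0.5059 × 8.8984% + 0.1226 × 5.0890% + 0.1606 × 1.8961% + 0.2110 × 3.0686% = 6.0771%.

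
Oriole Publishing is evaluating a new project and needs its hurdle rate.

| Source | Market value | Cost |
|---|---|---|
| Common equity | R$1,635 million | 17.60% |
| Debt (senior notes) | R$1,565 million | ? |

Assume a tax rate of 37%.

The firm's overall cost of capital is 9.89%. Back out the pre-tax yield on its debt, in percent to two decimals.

Total capital V = 1635 + 1565 = 3200.
Equity weight = 1635/3200 = 0.5109.
Senior notes weight = 1565/3200 = 0.4891.
Equity contribution = 0.5109 × 17.6% = 8.9925%.
Remaining for debt = 9.89% − 8.9925% = 0.8975%.
Rd × (1 − 37%) × 0.4891 = 0.8975%  ⇒  Rd = 2.9129%.

2.91%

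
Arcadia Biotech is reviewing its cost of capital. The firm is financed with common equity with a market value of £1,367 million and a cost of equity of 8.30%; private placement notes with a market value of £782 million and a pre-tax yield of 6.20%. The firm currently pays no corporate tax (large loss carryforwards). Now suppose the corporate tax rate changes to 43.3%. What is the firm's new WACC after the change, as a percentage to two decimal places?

6.56%

After the change:
Total capital V = 1367 + 782 = 2149.
Equity: weight = 1367/2149 = 0.6361; cost = 8.3%.
Private placement notes: weight = 782/2149 = 0.3639; after-tax cost = 6.2% × (1 − 43.3%) = 3.5154%.
WACC = 0.6361 × 8.3000% + 0.3639 × 3.5154% = 6.5589%.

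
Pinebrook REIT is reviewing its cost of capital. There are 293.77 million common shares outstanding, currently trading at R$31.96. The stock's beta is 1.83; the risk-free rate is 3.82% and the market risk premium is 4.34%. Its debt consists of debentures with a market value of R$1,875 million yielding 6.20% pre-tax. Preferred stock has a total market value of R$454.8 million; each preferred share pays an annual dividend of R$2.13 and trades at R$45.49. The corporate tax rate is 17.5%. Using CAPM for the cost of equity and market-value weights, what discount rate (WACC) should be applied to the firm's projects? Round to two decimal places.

Cost of equity via CAPM: Re = 3.82% + 1.83 × 4.34% = 11.7622%.
Cost of preferred: Rp = 2.13 / 45.49 = 4.6823%.
Market value of equity E = 31.96 × 293.77m = 9388.8892m.
Total capital V = 9388.8892 + 454.8 + 1875 = 11718.6892.
Equity: weight = 9388.8892/11718.6892 = 0.8012; cost = 11.7622%.
Preferred: weight = 454.8/11718.6892 = 0.0388; cost = 4.6823%.
Debentures: weight = 1875/11718.6892 = 0.1600; after-tax cost = 6.2% × (1 − 17.5%) = 5.1150%.
WACC = 0.8012 × 11.7622% + 0.0388 × 4.6823% + 0.1600 × 5.1150% = 10.4239%.

10.42%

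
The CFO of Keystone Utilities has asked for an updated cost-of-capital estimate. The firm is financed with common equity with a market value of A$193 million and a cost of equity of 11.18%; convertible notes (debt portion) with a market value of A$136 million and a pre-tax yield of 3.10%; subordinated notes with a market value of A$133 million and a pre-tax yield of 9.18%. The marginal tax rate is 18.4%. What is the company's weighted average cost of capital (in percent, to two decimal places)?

Total capital V = 193 + 136 + 133 = 462.
Equity: weight = 193/462 = 0.4177; cost = 11.18%.
Convertible notes (debt portion): weight = 136/462 = 0.2944; after-tax cost = 3.1% × (1 − 18.4%) = 2.5296%.
Subordinated notes: weight = 133/462 = 0.2879; after-tax cost = 9.18% × (1 − 18.4%) = 7.4909%.
WACC = 0.4177 × 11.1800% + 0.2944 × 2.5296% + 0.2879 × 7.4909% = 7.5715%.

7.57%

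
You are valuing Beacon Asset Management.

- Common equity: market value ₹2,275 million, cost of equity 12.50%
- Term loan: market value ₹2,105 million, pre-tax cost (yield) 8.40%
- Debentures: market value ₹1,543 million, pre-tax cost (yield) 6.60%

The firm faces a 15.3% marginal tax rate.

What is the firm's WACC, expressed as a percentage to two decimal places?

8.79%

Total capital V = 2275 + 2105 + 1543 = 5923.
Equity: weight = 2275/5923 = 0.3841; cost = 12.5%.
Term loan: weight = 2105/5923 = 0.3554; after-tax cost = 8.4% × (1 − 15.3%) = 7.1148%.
Debentures: weight = 1543/5923 = 0.2605; after-tax cost = 6.6% × (1 − 15.3%) = 5.5902%.
WACC = 0.3841 × 12.5000% + 0.3554 × 7.1148% + 0.2605 × 5.5902% = 8.7861%.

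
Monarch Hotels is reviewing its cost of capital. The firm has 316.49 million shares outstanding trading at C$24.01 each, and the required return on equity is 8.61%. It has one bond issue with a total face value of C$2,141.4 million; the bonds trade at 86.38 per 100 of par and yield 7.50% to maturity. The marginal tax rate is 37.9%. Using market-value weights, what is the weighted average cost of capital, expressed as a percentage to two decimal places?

7.84%

Market value of equity E = 24.01 × 316.49m = 7598.9249m. Market value of debt D = 2141.4m × 86.38/100 = 1849.74132m.
Total capital V = 7598.9249 + 1849.74132 = 9448.66622.
Equity: weight = 7598.9249/9448.66622 = 0.8042; cost = 8.61%.
Bonds outstanding: weight = 1849.74132/9448.66622 = 0.1958; after-tax cost = 7.5% × (1 − 37.9%) = 4.6575%.
WACC = 0.8042 × 8.6100% + 0.1958 × 4.6575% = 7.8362%.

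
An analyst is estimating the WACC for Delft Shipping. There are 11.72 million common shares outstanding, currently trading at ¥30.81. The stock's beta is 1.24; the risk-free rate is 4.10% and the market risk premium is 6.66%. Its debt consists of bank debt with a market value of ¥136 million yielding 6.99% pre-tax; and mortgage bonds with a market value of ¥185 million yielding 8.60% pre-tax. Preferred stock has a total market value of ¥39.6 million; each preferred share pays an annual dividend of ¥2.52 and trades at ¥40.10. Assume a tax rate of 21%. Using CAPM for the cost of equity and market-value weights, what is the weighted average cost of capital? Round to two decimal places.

9.31%

Cost of equity via CAPM: Re = 4.1% + 1.24 × 6.66% = 12.3584%.
Cost of preferred: Rp = 2.52 / 40.1 = 6.2843%.
Market value of equity E = 30.81 × 11.72m = 361.0932m.
Total capital V = 361.0932 + 39.6 + 136 + 185 = 721.6932.
Equity: weight = 361.0932/721.6932 = 0.5003; cost = 12.3584%.
Preferred: weight = 39.6/721.6932 = 0.0549; cost = 6.2843%.
Bank debt: weight = 136/721.6932 = 0.1884; after-tax cost = 6.99% × (1 − 21%) = 5.5221%.
Mortgage bonds: weight = 185/721.6932 = 0.2563; after-tax cost = 8.6% × (1 − 21%) = 6.7940%.
WACC = 0.5003 × 12.3584% + 0.0549 × 6.2843% + 0.1884 × 5.5221% + 0.2563 × 6.7940% = 9.3104%.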